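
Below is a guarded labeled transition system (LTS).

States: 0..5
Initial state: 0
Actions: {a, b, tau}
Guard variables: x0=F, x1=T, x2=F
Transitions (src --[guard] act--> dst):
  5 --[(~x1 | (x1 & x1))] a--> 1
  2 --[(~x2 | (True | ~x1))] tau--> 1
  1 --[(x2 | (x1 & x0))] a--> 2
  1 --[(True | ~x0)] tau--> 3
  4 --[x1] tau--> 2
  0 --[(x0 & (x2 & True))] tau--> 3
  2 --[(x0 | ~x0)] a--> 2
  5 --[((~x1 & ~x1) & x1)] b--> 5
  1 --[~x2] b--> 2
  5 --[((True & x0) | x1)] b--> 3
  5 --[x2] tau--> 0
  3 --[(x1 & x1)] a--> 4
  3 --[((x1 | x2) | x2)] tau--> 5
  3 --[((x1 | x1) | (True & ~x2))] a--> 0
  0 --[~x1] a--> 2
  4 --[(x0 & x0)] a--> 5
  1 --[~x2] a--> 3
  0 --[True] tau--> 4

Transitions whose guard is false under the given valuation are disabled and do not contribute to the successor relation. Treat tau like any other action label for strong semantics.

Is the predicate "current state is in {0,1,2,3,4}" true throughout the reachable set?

Answer: INVARIANT VIOLATED at state 5

Trace:
Allowed set {0,1,2,3,4}
Reachable = {0,1,2,3,4,5}
  0: ok
  1: ok
  2: ok
  3: ok
  4: ok
  5: outside
witness against invariant: tau·tau·tau·tau·tau → 5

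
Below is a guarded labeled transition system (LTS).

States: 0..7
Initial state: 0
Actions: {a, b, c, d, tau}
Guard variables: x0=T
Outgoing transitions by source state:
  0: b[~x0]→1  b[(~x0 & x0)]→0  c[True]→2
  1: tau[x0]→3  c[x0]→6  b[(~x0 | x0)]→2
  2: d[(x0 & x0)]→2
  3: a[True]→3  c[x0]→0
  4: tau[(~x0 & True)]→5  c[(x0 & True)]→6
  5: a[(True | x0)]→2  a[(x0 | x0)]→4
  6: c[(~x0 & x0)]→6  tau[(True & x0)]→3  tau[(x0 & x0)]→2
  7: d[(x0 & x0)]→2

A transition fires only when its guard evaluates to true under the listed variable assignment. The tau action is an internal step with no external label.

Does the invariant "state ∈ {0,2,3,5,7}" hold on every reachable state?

Inv-set: {0,2,3,5,7}
Reachable = {0,2}
  0: ✓
  2: ✓

Answer: INVARIANT HOLDS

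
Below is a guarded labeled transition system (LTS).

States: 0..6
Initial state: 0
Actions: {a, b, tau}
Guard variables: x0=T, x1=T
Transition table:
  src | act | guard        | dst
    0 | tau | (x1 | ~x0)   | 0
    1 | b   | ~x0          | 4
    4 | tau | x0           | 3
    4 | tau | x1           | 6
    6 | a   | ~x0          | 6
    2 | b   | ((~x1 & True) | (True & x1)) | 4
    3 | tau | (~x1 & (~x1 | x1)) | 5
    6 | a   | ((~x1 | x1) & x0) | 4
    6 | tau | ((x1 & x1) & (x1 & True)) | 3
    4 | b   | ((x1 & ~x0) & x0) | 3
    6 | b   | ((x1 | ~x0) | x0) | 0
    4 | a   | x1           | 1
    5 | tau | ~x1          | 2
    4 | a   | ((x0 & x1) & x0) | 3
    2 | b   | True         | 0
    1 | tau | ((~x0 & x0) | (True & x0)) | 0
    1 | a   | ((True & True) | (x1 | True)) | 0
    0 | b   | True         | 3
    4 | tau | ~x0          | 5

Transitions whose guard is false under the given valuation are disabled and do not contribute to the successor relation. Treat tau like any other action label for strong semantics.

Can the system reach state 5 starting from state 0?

13 transition(s) survive guard evaluation.
L0 = {0}
L1 = {3}  cumulative {0,3}
Reach set: {0,3}

Answer: UNREACHABLE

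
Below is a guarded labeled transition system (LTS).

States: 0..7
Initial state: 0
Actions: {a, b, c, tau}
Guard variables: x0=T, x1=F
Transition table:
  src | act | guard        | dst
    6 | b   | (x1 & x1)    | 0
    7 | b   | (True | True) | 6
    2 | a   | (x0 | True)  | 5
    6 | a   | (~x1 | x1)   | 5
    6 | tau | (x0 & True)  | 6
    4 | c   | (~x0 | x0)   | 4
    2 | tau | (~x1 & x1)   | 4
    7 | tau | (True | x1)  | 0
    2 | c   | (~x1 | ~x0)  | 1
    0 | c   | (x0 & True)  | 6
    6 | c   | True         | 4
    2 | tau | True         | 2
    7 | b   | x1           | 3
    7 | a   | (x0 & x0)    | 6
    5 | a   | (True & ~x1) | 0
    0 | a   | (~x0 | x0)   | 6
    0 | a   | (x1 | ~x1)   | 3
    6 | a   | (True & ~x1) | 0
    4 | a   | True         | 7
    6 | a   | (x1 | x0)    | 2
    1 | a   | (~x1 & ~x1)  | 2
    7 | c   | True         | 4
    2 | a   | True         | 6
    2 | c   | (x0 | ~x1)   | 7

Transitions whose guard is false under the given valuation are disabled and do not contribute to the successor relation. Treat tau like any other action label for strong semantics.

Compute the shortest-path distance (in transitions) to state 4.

Answer: 2

Analysis:
Layered search for 4:
  depth 0: {0}
  depth 1: {3,6}
  depth 2: {2,4,5}
4 enters at depth 2; path a·c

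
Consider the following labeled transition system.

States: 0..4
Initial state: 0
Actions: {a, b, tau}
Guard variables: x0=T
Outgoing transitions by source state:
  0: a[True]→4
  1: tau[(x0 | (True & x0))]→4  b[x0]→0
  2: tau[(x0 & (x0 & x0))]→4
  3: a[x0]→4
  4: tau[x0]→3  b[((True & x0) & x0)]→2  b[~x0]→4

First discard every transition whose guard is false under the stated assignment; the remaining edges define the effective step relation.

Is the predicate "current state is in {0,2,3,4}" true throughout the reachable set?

Answer: INVARIANT HOLDS

Working:
Allowed set {0,2,3,4}
Reach set: {0,2,3,4}
  0: safe
  2: safe
  3: safe
  4: safe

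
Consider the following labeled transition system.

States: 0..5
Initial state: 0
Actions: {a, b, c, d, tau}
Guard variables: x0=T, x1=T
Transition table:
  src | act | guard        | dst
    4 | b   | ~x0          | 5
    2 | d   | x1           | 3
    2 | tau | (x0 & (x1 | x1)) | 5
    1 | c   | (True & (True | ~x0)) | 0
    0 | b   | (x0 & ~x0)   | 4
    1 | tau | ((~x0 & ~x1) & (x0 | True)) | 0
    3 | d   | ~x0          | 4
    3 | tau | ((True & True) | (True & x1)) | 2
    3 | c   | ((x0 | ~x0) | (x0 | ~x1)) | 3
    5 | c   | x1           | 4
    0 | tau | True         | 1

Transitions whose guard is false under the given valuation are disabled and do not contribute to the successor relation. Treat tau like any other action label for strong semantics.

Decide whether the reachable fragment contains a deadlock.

Answer: DEADLOCK-FREE

Analysis:
Reachable = {0,1}
  0: tau→1  [1 exit(s)]
  1: c→0  [1 exit(s)]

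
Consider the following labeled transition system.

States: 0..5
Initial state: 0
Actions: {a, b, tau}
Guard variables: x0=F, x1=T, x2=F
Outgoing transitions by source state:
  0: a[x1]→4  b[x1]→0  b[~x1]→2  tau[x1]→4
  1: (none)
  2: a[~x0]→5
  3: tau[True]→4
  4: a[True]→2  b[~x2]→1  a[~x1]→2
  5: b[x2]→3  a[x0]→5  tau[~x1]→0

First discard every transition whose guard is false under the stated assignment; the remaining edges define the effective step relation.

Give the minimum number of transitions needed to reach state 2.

Answer: 2

Trace:
Layered search for 2:
  Layer 0: {0}
  Layer 1: {4}
  Layer 2: {1,2}
first hit 2 at d=2 via a·a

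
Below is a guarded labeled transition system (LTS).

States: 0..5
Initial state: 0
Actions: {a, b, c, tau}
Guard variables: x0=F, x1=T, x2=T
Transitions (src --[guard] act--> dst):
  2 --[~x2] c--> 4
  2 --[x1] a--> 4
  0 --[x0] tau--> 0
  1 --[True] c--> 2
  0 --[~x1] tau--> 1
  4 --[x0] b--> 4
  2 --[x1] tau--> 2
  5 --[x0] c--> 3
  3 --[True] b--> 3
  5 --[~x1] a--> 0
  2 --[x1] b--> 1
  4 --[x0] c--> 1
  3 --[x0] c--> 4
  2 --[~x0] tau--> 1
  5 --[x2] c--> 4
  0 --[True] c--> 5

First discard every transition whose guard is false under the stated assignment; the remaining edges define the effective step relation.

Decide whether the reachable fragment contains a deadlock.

Reachable = {0,4,5}
  0: c→5  [1 exit(s)]
  4: ∅  [STUCK]
  5: c→4  [1 exit(s)]
Path to 4: c·c

Answer: DEADLOCK at state 4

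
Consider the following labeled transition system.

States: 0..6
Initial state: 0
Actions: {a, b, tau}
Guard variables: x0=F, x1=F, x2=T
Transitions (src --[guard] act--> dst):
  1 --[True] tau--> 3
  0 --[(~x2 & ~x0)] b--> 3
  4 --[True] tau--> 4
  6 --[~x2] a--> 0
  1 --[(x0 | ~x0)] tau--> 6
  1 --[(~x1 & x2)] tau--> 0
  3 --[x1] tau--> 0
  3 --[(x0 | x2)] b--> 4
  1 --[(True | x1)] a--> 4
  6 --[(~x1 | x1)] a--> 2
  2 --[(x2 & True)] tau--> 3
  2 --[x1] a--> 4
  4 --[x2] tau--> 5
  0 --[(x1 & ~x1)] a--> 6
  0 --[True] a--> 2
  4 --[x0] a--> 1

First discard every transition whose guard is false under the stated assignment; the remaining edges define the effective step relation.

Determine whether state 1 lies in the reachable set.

After dropping false guards: 10 live edges.
Layer 0: {0}
Layer 1: {2}  cumulative {0,2}
Layer 2: {3}  cumulative {0,2,3}
Layer 3: {4}  cumulative {0,2,3,4}
Layer 4: {5}  cumulative {0,2,3,4,5}
Reach set: {0,2,3,4,5}

Answer: UNREACHABLE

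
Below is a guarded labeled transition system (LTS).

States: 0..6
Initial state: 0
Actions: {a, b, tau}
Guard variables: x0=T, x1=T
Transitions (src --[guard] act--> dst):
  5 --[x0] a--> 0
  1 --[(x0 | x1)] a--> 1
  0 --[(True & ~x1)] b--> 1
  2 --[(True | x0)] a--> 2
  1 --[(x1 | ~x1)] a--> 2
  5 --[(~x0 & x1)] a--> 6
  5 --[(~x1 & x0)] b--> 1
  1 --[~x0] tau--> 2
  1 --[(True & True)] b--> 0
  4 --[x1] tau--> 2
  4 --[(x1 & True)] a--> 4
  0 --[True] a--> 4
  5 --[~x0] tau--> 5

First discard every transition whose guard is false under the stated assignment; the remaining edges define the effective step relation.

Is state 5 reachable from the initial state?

After dropping false guards: 8 live edges.
Layer 0: {0}
Layer 1: {4}  cumulative {0,4}
Layer 2: {2}  cumulative {0,2,4}
Reach set: {0,2,4}

Answer: UNREACHABLE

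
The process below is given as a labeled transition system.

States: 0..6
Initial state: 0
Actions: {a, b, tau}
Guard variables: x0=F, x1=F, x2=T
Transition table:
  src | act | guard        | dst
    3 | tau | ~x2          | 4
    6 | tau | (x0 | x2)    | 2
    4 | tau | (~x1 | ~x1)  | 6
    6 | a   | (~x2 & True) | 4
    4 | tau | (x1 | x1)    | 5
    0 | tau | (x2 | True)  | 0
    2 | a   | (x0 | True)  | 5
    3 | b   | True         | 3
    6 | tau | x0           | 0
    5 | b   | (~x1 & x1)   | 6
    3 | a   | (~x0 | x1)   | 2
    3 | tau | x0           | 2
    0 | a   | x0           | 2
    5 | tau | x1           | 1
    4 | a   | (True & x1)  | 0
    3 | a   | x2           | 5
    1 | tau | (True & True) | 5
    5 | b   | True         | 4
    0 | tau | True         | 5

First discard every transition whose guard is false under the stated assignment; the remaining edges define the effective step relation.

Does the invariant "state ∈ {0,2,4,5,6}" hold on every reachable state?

Safe = {0,2,4,5,6}
R = {0,2,4,5,6}
  0: ✓
  2: ✓
  4: ✓
  5: ✓
  6: ✓

Answer: INVARIANT HOLDS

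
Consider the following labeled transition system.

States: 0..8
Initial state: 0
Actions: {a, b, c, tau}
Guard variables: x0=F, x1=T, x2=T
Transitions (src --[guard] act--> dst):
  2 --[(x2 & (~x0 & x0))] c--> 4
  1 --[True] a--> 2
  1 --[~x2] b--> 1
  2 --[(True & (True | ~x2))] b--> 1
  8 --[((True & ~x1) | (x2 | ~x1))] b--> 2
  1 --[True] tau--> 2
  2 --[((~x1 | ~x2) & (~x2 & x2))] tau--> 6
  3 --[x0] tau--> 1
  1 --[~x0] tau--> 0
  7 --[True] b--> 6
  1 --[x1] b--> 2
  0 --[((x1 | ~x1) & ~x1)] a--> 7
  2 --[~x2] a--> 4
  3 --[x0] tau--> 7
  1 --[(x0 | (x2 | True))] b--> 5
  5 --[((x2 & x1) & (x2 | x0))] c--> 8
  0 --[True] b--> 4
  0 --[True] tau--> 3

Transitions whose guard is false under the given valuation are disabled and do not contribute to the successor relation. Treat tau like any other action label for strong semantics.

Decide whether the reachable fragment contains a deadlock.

Answer: DEADLOCK at state 3

Trace:
Reach set: {0,3,4}
  0: b→4  tau→3  [2 out]
  3: ∅  [deadlock]
  4: ∅  [deadlock]
trace reaching 3: tau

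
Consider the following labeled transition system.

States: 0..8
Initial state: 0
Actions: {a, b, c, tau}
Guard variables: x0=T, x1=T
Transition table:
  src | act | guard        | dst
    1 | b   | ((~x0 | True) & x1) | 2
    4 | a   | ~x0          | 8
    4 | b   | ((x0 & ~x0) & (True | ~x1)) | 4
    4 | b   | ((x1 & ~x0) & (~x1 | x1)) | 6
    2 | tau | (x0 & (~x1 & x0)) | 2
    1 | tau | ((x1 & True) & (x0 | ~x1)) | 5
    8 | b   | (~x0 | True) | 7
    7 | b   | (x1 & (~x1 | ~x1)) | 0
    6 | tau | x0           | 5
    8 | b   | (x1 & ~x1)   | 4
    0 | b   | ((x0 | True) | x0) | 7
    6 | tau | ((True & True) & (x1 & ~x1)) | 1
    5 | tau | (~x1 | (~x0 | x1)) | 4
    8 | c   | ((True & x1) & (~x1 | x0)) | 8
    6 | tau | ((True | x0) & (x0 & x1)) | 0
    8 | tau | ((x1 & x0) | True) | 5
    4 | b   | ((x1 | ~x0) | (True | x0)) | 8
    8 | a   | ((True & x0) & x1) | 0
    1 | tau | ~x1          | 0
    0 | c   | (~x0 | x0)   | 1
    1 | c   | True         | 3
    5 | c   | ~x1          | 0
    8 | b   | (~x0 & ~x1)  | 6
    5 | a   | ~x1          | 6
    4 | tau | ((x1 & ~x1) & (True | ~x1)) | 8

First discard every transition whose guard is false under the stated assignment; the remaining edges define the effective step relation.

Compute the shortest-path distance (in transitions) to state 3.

Answer: 2

Analysis:
Layered search for 3:
  depth 0: {0}
  depth 1: {1,7}
  depth 2: {2,3,5}
depth(3)=2, e.g. c·c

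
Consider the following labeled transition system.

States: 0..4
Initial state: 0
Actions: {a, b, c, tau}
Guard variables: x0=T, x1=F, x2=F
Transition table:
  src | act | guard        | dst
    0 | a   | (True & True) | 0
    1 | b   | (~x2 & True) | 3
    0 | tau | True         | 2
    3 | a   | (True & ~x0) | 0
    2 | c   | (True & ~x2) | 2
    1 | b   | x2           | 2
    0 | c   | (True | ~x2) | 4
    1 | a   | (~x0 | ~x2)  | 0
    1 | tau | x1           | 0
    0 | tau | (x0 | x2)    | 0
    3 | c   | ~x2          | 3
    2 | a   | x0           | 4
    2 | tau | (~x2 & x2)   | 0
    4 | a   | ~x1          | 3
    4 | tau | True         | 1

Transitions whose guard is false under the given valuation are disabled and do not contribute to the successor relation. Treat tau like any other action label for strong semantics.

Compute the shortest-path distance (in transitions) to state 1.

Breadth-first toward 1:
  depth 0: {0}
  depth 1: {2,4}
  depth 2: {1,3}
first hit 1 at d=2 via c·tau

Answer: 2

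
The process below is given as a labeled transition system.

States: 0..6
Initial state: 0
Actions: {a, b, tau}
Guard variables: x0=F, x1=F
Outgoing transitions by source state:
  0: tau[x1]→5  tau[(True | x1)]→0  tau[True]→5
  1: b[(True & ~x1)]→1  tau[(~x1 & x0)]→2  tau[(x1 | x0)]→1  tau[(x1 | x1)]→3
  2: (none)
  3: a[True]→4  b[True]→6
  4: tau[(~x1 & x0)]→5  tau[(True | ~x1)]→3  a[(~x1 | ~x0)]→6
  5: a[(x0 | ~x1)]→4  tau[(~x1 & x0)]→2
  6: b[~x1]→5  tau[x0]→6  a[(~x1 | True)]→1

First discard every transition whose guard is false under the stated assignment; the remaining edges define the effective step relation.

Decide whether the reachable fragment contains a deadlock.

Reachable = {0,1,3,4,5,6}
  0: tau→0  tau→5  [2 out]
  1: b→1  [1 out]
  3: a→4  b→6  [2 out]
  4: a→6  tau→3  [2 out]
  5: a→4  [1 out]
  6: a→1  b→5  [2 out]

Answer: DEADLOCK-FREE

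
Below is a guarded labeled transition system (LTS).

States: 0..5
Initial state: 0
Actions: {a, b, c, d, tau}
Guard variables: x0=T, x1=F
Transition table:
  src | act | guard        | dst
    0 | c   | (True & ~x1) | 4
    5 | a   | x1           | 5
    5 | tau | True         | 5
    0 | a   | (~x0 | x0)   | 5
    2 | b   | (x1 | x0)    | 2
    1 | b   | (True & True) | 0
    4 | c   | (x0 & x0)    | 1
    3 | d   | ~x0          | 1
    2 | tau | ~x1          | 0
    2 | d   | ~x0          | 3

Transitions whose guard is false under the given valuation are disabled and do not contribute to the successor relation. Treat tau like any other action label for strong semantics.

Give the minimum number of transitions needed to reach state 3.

Breadth-first toward 3:
  depth 0: {0}
  depth 1: {4,5}
  depth 2: {1}
3 never appears.

Answer: UNREACHABLE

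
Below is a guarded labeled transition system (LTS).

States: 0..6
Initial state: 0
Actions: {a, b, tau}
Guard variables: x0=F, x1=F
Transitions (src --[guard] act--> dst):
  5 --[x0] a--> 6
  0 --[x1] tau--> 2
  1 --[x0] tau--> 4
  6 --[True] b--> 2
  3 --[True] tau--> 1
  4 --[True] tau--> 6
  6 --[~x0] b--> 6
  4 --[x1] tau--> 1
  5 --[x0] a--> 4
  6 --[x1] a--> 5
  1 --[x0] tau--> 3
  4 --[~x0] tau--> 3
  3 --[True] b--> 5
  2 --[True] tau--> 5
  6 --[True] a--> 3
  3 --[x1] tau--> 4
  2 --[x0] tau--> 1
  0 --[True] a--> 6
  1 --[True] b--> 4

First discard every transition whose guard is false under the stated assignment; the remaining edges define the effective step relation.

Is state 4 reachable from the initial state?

Answer: REACHABLE

Working:
After dropping false guards: 10 live edges.
Layer 0: {0}
Layer 1: {6}  cumulative {0,6}
Layer 2: {2,3}  cumulative {0,2,3,6}
Layer 3: {1,5}  cumulative {0,1,2,3,5,6}
Layer 4: {4}  cumulative {0,1,2,3,4,5,6}
Reachable = {0,1,2,3,4,5,6}
trace reaching 4: a·a·tau·b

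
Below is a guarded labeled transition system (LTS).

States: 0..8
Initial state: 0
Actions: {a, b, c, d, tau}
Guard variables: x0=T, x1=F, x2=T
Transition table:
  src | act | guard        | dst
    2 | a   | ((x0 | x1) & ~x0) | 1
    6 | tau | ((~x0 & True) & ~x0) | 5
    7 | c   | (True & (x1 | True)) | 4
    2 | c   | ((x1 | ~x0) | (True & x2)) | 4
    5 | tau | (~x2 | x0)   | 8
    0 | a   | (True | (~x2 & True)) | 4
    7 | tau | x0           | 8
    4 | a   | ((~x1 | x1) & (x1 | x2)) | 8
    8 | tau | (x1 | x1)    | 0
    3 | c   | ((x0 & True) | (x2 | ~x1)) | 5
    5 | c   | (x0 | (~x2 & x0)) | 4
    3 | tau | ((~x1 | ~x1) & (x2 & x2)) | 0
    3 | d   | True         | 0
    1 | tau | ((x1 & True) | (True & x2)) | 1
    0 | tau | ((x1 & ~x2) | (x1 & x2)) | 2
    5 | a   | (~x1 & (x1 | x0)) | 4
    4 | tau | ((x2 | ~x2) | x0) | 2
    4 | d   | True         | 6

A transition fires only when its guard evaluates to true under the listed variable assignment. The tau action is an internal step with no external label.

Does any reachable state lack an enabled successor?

Reachable = {0,2,4,6,8}
  0: a→4  [1 exit(s)]
  2: c→4  [1 exit(s)]
  4: a→8  d→6  tau→2  [3 exit(s)]
  6: ∅  [STUCK]
  8: ∅  [STUCK]
witness 6: a·d

Answer: DEADLOCK at state 6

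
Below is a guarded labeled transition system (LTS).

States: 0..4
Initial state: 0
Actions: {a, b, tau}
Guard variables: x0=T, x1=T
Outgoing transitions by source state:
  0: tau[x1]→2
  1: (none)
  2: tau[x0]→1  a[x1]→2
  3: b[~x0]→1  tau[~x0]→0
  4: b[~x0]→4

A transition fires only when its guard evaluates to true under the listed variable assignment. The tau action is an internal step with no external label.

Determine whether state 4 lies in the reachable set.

After dropping false guards: 3 live edges.
Layer 0: {0}
Layer 1: {2}  total {0,2}
Layer 2: {1}  total {0,1,2}
Reachable = {0,1,2}

Answer: UNREACHABLE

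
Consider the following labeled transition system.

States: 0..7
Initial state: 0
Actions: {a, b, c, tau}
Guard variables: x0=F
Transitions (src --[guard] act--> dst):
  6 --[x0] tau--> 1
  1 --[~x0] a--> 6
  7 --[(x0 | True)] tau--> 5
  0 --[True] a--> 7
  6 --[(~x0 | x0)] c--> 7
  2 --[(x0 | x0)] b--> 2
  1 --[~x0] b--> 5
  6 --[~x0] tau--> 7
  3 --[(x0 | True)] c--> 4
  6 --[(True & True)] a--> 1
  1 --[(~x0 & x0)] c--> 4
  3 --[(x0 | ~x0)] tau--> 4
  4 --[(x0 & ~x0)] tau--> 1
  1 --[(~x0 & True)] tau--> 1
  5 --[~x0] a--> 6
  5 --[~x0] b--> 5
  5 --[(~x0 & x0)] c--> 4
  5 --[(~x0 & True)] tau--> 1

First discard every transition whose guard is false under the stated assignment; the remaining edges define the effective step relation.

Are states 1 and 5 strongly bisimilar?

Answer: BISIMILAR

Analysis:
Compute ~ classes (split until stable):
  round 0: {{0,1,2,3,4,5,6,7}}
  round 1: {{0},{1,5},{2,4},{3},{6},{7}}
6 equivalence class(es) (converged in 2)
[1]={1,5}  [5]={1,5}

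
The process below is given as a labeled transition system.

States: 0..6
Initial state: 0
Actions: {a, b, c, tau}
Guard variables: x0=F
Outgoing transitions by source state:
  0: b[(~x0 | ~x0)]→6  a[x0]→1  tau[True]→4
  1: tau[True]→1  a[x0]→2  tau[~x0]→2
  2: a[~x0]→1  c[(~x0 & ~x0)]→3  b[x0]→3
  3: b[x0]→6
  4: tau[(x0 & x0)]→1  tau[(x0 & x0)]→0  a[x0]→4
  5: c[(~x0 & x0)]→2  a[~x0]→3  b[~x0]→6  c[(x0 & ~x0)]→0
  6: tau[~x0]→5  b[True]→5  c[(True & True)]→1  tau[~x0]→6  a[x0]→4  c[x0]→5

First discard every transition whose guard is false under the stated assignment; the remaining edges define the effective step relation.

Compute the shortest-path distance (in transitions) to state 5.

Layered search for 5:
  Layer 0: {0}
  Layer 1: {4,6}
  Layer 2: {1,5}
first hit 5 at d=2 via b·b

Answer: 2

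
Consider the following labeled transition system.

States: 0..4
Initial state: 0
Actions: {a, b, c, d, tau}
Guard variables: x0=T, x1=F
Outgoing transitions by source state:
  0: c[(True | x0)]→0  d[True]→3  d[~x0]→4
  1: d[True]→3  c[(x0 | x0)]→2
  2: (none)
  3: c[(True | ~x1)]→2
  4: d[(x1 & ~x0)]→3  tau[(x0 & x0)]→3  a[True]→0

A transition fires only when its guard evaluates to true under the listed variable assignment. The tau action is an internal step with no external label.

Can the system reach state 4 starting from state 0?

After dropping false guards: 7 live edges.
L0 = {0}
L1 = {3}  cumulative {0,3}
L2 = {2}  cumulative {0,2,3}
R = {0,2,3}

Answer: UNREACHABLE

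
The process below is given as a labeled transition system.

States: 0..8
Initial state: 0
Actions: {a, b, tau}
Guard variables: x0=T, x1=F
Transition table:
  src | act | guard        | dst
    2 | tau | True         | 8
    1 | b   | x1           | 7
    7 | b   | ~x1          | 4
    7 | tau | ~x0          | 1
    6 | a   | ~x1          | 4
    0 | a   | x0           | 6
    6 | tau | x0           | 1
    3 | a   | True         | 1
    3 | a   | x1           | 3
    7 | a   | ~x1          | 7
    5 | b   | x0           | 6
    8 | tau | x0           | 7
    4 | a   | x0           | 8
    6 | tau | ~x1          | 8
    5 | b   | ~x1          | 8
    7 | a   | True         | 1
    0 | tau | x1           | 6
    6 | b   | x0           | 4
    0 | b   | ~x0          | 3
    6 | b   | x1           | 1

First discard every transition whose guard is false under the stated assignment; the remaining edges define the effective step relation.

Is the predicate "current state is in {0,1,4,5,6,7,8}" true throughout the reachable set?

Answer: INVARIANT HOLDS

Analysis:
Allowed set {0,1,4,5,6,7,8}
Reachable = {0,1,4,6,7,8}
  0: safe
  1: safe
  4: safe
  6: safe
  7: safe
  8: safe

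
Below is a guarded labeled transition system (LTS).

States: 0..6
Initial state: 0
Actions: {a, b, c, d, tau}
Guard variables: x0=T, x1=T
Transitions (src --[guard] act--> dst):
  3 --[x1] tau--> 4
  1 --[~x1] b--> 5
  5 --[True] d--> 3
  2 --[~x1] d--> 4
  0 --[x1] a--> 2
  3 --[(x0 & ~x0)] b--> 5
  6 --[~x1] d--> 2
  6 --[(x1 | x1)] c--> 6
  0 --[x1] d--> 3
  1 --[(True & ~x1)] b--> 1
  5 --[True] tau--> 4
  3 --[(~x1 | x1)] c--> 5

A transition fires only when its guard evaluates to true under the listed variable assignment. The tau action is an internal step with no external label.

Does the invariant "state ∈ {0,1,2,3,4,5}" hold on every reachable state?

Answer: INVARIANT HOLDS

Analysis:
Safe = {0,1,2,3,4,5}
Reach set: {0,2,3,4,5}
  0: safe
  2: safe
  3: safe
  4: safe
  5: safe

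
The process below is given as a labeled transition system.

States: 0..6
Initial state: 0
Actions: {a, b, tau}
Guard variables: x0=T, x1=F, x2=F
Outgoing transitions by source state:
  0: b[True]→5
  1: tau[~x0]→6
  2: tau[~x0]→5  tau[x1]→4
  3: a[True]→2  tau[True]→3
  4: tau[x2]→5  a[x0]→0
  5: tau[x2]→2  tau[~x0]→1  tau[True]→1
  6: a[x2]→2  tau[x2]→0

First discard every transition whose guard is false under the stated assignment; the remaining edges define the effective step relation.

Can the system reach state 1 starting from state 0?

5 transition(s) survive guard evaluation.
L0 = {0}
L1 = {5}  cumulative {0,5}
L2 = {1}  cumulative {0,1,5}
R = {0,1,5}
witness 1: b·tau

Answer: REACHABLE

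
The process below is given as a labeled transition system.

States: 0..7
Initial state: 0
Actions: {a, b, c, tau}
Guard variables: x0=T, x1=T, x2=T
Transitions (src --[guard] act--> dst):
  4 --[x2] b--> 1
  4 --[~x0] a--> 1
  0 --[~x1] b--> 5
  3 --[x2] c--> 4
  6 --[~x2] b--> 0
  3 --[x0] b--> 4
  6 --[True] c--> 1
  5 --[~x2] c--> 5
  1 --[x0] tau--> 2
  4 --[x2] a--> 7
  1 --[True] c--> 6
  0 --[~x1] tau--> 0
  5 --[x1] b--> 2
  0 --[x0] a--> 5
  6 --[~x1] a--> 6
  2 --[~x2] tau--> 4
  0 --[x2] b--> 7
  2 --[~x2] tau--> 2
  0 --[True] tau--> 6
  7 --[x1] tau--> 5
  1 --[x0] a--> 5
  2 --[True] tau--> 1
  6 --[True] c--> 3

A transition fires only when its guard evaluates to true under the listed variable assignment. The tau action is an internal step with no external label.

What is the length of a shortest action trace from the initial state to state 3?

Answer: 2

Trace:
BFS to 3:
  L0 = {0}
  L1 = {5,6,7}
  L2 = {1,2,3}
3 enters at depth 2; path tau·c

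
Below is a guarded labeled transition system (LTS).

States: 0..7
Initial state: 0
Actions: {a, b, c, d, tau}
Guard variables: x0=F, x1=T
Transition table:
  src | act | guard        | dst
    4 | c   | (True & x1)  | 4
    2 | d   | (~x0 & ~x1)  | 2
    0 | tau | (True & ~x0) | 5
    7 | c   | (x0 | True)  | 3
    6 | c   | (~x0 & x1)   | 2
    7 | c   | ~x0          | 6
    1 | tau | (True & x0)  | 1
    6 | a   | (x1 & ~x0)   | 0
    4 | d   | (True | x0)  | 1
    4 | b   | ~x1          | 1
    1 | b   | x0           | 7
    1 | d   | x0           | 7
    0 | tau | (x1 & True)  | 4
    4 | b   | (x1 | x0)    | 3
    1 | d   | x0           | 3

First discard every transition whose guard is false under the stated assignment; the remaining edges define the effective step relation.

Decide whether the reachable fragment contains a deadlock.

Reachable = {0,1,3,4,5}
  0: tau→4  tau→5  [deg 2]
  1: ∅  [deadlock]
  3: ∅  [deadlock]
  4: b→3  c→4  d→1  [deg 3]
  5: ∅  [deadlock]
Path to 1: tau·d

Answer: DEADLOCK at state 1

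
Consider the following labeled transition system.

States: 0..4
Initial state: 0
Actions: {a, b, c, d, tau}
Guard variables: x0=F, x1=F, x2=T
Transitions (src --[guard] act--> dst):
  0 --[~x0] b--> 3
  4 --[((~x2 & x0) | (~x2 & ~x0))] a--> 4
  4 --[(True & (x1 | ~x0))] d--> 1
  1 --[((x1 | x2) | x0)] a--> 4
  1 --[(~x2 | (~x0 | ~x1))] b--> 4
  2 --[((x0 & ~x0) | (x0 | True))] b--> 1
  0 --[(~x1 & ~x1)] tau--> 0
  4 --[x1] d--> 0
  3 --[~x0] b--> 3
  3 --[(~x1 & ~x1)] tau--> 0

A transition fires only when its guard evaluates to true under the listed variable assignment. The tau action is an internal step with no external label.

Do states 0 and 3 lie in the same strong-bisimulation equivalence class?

Compute ~ classes (split until stable):
  round 0: {{0,1,2,3,4}}
  round 1: {{0,3},{1},{2},{4}}
4 equivalence class(es) (converged in 2)
[0]={0,3}  [3]={0,3}

Answer: BISIMILAR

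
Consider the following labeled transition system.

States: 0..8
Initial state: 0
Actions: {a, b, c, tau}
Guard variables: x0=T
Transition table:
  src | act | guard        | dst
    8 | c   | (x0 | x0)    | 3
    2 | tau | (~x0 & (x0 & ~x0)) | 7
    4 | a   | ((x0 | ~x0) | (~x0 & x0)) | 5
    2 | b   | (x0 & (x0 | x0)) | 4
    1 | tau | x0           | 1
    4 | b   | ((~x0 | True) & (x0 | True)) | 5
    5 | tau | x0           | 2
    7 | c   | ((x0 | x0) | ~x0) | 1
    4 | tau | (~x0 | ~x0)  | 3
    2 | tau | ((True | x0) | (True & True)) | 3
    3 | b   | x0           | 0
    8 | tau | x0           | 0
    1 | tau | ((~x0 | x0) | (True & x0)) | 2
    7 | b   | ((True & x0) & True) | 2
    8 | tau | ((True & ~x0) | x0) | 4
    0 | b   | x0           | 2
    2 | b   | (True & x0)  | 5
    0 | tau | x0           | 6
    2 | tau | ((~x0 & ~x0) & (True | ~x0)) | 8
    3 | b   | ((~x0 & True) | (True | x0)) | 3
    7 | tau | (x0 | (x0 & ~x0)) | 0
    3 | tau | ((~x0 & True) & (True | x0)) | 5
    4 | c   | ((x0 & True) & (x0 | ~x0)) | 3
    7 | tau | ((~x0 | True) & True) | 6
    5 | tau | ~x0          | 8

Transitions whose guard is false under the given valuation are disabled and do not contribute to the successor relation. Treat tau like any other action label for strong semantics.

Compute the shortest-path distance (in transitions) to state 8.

BFS to 8:
  Layer 0: {0}
  Layer 1: {2,6}
  Layer 2: {3,4,5}
8 never appears.

Answer: UNREACHABLE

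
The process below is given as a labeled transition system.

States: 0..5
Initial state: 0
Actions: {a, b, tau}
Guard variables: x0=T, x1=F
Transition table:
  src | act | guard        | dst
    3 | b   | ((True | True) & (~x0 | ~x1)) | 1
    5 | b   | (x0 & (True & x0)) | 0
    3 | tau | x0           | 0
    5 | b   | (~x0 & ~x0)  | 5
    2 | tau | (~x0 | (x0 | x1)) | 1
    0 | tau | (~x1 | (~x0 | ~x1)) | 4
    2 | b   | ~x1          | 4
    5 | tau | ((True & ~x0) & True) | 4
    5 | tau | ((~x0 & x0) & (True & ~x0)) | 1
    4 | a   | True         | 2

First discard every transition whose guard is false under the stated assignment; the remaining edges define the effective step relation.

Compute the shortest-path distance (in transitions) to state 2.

Answer: 2

Trace:
BFS to 2:
  L0 = {0}
  L1 = {4}
  L2 = {2}
depth(2)=2, e.g. tau·a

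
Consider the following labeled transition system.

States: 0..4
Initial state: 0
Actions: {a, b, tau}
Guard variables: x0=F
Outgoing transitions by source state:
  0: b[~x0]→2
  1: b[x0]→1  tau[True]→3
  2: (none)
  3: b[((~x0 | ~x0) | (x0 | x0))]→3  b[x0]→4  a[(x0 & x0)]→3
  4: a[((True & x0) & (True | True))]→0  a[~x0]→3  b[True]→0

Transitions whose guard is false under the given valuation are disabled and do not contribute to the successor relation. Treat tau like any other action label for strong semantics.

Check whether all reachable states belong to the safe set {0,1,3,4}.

Inv-set: {0,1,3,4}
Reachable = {0,2}
  0: ✓
  2: ✗ unsafe
witness against invariant: b → 2

Answer: INVARIANT VIOLATED at state 2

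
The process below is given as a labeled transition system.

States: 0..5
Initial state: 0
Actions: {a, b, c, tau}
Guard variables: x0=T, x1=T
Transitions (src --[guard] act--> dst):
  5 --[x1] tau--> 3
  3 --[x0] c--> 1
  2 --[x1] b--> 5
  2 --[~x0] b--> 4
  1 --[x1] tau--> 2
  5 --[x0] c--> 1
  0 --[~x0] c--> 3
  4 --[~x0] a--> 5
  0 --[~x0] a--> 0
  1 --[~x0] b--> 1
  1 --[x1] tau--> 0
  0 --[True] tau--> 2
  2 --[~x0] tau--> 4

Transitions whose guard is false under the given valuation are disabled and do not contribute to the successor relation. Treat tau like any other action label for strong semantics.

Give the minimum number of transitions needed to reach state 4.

Answer: UNREACHABLE

Trace:
BFS to 4:
  depth 0: {0}
  depth 1: {2}
  depth 2: {5}
  depth 3: {1,3}
4 never appears.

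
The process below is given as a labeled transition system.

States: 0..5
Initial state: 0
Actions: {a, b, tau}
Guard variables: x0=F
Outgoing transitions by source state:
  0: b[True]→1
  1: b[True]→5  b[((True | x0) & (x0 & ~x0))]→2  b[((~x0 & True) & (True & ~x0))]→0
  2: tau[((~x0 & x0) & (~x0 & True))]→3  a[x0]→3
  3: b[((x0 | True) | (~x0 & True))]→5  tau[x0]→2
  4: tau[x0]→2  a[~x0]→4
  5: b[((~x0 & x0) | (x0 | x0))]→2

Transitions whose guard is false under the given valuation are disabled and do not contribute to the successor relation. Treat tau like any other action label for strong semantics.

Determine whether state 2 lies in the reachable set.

Answer: UNREACHABLE

Working:
5 transition(s) survive guard evaluation.
L0 = {0}
L1 = {1}  cumulative {0,1}
L2 = {5}  cumulative {0,1,5}
R = {0,1,5}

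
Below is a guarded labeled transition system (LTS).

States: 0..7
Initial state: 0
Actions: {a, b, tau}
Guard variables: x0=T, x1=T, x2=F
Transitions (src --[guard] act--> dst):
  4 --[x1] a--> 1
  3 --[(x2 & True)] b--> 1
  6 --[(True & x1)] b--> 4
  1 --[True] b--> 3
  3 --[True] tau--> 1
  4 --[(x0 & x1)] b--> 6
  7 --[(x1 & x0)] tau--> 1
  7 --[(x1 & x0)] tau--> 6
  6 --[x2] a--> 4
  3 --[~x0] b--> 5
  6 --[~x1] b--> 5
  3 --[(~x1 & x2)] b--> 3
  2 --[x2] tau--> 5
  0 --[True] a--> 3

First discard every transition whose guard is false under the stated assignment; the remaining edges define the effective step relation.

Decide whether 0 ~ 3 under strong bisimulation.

Answer: NOT BISIMILAR

Working:
Compute ~ classes (split until stable):
  round 0: {{0,1,2,3,4,5,6,7}}
  round 1: {{0},{1,6},{2,5},{3,7},{4}}
  round 2: {{0},{1},{2,5},{3,7},{4},{6}}
  round 3: {{0},{1},{2,5},{3},{4},{6},{7}}
7 equivalence class(es) (converged in 4)
class of 0: {0}; class of 3: {3}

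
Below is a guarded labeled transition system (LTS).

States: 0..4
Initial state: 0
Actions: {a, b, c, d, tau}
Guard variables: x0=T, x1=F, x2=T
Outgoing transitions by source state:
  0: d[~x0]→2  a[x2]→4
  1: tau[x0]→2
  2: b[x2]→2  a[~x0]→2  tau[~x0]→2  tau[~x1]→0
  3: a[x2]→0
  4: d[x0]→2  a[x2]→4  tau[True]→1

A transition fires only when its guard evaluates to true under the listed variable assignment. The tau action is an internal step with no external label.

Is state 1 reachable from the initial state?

Answer: REACHABLE

Analysis:
Guard filter leaves 8 enabled edge(s).
L0 = {0}
L1 = {4}  total {0,4}
L2 = {1,2}  total {0,1,2,4}
R = {0,1,2,4}
witness 1: a·tau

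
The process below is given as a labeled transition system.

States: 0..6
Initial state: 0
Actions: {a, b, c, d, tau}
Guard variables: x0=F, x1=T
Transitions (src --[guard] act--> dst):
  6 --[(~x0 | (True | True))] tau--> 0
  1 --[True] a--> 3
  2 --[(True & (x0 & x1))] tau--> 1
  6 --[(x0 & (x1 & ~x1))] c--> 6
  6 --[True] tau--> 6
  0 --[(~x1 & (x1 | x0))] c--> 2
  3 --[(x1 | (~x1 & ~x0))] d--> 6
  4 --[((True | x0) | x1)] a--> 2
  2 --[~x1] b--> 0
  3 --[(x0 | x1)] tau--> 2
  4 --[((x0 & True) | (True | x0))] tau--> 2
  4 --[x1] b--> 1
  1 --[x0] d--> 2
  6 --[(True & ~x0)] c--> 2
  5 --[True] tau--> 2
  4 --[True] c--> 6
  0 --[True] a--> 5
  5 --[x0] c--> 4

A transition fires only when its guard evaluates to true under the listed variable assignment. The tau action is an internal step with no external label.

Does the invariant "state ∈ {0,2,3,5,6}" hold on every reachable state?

Inv-set: {0,2,3,5,6}
Reachable = {0,2,5}
  0: safe
  2: safe
  5: safe

Answer: INVARIANT HOLDS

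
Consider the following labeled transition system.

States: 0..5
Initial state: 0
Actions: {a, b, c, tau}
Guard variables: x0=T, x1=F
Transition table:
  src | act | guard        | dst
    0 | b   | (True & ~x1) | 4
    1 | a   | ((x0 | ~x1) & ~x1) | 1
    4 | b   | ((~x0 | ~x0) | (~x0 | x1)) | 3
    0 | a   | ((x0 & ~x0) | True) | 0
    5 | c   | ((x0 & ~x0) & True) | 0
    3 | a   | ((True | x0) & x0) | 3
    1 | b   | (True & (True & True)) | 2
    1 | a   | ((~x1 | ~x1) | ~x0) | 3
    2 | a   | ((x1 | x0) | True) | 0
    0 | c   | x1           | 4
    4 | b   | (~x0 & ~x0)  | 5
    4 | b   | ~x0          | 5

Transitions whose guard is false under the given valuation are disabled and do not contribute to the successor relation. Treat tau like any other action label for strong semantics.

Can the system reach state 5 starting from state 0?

Answer: UNREACHABLE

Analysis:
Guard filter leaves 7 enabled edge(s).
L0 = {0}
L1 = {4}  now seen {0,4}
R = {0,4}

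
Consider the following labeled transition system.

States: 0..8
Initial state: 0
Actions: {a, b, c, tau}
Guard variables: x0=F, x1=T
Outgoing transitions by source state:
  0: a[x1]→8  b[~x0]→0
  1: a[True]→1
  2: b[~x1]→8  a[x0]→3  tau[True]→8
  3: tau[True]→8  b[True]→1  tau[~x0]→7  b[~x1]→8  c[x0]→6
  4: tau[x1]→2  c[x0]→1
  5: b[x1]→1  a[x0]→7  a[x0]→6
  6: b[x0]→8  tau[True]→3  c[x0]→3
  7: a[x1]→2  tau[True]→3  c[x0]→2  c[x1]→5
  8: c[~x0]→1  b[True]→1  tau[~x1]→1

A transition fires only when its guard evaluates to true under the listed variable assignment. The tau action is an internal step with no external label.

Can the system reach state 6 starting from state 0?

15 transition(s) survive guard evaluation.
Layer 0: {0}
Layer 1: {8}  now seen {0,8}
Layer 2: {1}  now seen {0,1,8}
Reachable = {0,1,8}

Answer: UNREACHABLE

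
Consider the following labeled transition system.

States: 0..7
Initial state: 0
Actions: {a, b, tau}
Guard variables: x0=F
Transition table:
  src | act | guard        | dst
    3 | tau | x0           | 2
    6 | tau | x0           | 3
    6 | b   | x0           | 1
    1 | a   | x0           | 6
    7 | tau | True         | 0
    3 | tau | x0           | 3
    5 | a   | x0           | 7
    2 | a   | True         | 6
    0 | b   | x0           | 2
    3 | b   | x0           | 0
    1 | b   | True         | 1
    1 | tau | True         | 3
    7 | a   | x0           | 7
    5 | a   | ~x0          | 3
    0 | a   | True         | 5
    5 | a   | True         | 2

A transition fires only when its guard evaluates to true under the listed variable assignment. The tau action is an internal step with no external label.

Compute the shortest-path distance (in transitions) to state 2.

Answer: 2

Working:
Layered search for 2:
  depth 0: {0}
  depth 1: {5}
  depth 2: {2,3}
first hit 2 at d=2 via a·a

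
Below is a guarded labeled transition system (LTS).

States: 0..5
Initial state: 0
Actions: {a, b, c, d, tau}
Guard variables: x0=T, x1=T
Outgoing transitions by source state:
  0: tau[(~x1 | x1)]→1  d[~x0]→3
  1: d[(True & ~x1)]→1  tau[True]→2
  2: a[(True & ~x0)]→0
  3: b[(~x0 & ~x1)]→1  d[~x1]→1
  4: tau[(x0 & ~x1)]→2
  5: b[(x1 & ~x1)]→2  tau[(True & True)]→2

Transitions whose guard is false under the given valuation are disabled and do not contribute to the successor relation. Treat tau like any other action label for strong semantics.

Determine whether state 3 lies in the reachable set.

Answer: UNREACHABLE

Trace:
After dropping false guards: 3 live edges.
depth 0: {0}
depth 1: {1}  now seen {0,1}
depth 2: {2}  now seen {0,1,2}
R = {0,1,2}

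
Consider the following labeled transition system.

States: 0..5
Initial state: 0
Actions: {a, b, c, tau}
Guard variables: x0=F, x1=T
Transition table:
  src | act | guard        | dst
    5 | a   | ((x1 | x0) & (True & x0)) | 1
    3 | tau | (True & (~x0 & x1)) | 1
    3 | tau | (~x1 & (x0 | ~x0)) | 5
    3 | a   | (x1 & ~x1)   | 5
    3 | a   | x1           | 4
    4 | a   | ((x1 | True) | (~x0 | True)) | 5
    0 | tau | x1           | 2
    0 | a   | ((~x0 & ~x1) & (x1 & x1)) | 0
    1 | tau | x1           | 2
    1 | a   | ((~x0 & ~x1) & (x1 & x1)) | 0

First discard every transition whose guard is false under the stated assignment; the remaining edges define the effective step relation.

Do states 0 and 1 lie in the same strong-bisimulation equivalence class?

Answer: BISIMILAR

Trace:
Bisimulation quotient by refinement:
  π0 = {{0,1,2,3,4,5}}
  π1 = {{0,1},{2,5},{3},{4}}
stable after 2 split(s): 4 block(s)
[0]={0,1}  [1]={0,1}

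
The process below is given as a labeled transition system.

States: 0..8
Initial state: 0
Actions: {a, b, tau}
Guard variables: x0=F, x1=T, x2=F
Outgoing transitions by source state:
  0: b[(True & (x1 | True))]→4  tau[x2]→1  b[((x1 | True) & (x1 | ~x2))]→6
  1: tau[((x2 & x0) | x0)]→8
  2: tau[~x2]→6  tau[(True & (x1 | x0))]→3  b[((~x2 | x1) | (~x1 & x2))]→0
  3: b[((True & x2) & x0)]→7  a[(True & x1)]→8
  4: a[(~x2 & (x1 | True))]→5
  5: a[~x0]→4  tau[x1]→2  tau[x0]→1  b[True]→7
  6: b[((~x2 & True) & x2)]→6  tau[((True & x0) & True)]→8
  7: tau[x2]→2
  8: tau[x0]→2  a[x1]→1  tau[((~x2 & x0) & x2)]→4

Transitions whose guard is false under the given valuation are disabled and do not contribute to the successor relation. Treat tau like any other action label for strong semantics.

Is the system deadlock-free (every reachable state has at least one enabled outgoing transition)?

Answer: DEADLOCK at state 1

Working:
R = {0,1,2,3,4,5,6,7,8}
  0: b→4  b→6  [deg 2]
  1: ∅  [no exit]
  2: b→0  tau→3  tau→6  [deg 3]
  3: a→8  [deg 1]
  4: a→5  [deg 1]
  5: a→4  b→7  tau→2  [deg 3]
  6: ∅  [no exit]
  7: ∅  [no exit]
  8: a→1  [deg 1]
trace reaching 1: b·a·tau·tau·a·a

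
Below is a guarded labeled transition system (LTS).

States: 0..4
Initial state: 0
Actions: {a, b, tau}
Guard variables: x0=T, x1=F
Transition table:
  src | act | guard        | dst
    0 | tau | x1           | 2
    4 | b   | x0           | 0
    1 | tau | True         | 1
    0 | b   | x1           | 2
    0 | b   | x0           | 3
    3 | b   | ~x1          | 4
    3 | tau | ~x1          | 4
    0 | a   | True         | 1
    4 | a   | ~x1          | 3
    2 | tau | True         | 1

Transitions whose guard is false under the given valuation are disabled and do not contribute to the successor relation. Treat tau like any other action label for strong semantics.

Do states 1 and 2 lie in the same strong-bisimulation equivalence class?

Answer: BISIMILAR

Analysis:
Bisimulation quotient by refinement:
  P[0] = {{0,1,2,3,4}}
  P[1] = {{0,4},{1,2},{3}}
  P[2] = {{0},{1,2},{3},{4}}
4 equivalence class(es) (converged in 3)
[1]={1,2}  [2]={1,2}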